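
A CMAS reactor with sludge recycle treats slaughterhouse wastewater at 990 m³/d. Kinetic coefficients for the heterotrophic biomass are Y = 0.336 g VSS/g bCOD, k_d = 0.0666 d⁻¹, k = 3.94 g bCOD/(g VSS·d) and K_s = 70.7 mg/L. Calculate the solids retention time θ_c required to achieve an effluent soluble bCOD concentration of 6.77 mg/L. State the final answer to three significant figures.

θ_c ≈ 20.4 d

At the target effluent, Y k S/(K_s+S) = 0.336×3.94×6.77/77.47 = 0.1157 d⁻¹.
Then 1/θ_c = μ − k_d = 0.1157 − 0.0666 = 0.04909 d⁻¹, giving θ_c = 20.37 d.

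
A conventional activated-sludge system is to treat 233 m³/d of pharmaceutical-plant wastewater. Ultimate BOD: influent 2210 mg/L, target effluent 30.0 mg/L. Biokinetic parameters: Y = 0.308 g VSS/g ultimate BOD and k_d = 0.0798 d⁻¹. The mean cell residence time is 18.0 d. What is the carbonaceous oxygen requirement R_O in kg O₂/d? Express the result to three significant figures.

R_O ≈ 417 kg O₂/d

Correct the yield for decay: Y_obs = Y/(1 + k_d θ_c) = 0.308 / (1 + 0.0798 × 18.0) = 0.308 / 2.436 = 0.1264.
Mass of ultimate BOD removed per day: Q(S₀ − S) = 233 × 2180 g/m³ = 507.9 kg/d.
Biomass synthesised: P_X = Y_obs × 507.9 = 64.21 kg VSS/d.
R_O = Q·ΔS − 1.42 P_X = 507.9 − 91.18 = 416.8 kg O₂/d.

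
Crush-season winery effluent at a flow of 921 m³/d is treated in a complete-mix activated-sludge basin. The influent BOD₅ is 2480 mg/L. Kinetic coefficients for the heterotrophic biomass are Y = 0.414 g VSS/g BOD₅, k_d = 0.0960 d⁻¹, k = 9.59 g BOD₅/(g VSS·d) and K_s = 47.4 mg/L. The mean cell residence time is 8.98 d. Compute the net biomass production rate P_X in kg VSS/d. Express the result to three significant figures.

P_X ≈ 507 kg VSS/d

Effluent substrate depends only on kinetics and SRT: S = K_s(1 + k_d θ_c) / [θ_c(Yk − k_d) − 1] = 47.4 × (1 + 0.0960 × 8.98) / [8.98 × (0.414 × 9.59 − 0.0960) − 1] = 88.26 / 33.79 = 2.612 mg/L.
The observed yield is Y_obs = Y/(1 + k_d·θ_c) = 0.414 / (1 + 0.0960 × 8.98) = 0.414 / 1.862 = 0.2223 g VSS per g BOD₅ removed.
Mass of BOD₅ removed per day: Q(S₀ − S) = 921 × 2477 g/m³ = 2282 kg/d.
So the net sludge growth is P_X = 0.2223 × 2282 = 507.3 kg VSS/d.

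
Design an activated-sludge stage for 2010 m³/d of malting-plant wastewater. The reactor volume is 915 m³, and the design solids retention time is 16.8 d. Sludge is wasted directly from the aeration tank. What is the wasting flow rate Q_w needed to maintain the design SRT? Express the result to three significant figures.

With mixed-liquor wasting, θ_c = V/Q_w, so Q_w = V/θ_c = 915.0/16.8 = 54.46 m³/d.

Q_w ≈ 54.5 m³/d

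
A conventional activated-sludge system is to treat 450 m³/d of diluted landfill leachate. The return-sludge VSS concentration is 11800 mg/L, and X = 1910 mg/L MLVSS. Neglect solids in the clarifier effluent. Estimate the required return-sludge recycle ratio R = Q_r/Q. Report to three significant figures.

Mass balance around the secondary clarifier (neglecting effluent solids): R = X / (X_r − X) = 1910 / (11800 − 1910) = 0.1931.

R ≈ 0.193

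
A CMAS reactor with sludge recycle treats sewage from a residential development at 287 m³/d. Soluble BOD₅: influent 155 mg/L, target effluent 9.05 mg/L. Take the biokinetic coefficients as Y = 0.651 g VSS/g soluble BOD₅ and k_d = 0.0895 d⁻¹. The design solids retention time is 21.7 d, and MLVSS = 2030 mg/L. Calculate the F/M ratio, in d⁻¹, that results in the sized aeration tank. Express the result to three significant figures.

F/M ≈ 0.221 d⁻¹

Rearranging the biomass balance for a CMAS with decay, V = Y·Q·ΔS·θ_c / [X·(1+k_d θ_c)] = 0.651 × 287 × (155 − 9.05) × 21.7 / [2030 × (1 + 0.0895 × 21.7)] = 5.92×10^5 / 5973 = 99.08 m³.
F/M = applied load / biomass = Q·S₀/(V·X) = 287 × 155 / (99.08 × 2030) = 0.2212 d⁻¹.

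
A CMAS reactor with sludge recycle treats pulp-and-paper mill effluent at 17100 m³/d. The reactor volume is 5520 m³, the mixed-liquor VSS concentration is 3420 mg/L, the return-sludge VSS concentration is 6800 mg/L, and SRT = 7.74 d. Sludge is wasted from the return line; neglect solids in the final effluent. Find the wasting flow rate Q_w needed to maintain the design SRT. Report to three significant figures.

Q_w ≈ 359 m³/d

θ_c = V·X/(Q_w·X_r) when wasting from the recycle, so Q_w = V·X/(θ_c·X_r) = 5520 × 3420 / (7.74 × 6800) = 358.7 m³/d.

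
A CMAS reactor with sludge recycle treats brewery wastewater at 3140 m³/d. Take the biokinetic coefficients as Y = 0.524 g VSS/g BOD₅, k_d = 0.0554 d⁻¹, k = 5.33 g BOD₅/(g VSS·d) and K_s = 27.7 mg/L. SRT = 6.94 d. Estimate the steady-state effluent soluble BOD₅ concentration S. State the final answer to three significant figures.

For a completely mixed reactor with recycle the Lawrence–McCarty relation gives S = K_s·(1 + k_d·θ_c) / [θ_c·(Y·k − k_d) − 1] = 27.7 × (1 + 0.0554 × 6.94) / [6.94 × (0.524 × 5.33 − 0.0554) − 1] = 38.35 / 18.00 = 2.131 mg/L.

S ≈ 2.13 mg/L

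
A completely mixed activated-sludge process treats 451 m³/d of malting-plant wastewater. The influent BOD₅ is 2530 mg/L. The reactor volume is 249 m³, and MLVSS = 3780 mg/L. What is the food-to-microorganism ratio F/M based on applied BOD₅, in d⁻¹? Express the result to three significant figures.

Food-to-microorganism ratio F/M = Q S₀ / (V X) = 451 × 2530 / (249.0 × 3780) = 1.212 d⁻¹.

F/M ≈ 1.21 d⁻¹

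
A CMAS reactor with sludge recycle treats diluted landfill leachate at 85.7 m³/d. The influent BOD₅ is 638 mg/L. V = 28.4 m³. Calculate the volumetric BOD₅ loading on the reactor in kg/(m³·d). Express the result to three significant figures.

L_v = Q S₀ / V = 85.7 × 638 × 10⁻³ / 28.40 = 1.925 kg/(m³·d).

L_v ≈ 1.93 kg BOD₅/(m³·d)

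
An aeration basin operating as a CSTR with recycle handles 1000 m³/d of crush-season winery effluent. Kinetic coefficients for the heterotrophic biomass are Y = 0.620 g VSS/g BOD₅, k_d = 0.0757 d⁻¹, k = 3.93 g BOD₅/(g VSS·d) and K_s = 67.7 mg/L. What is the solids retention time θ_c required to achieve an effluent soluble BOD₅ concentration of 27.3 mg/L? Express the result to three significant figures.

θ_c ≈ 1.60 d

From 1/θ_c = Y·k·S/(K_s + S) − k_d: Y·k·S/(K_s+S) = 0.620 × 3.93 × 27.3 / (67.7 + 27.3) = 0.7002 d⁻¹.
Then 1/θ_c = μ − k_d = 0.7002 − 0.0757 = 0.6245 d⁻¹, giving θ_c = 1.601 d.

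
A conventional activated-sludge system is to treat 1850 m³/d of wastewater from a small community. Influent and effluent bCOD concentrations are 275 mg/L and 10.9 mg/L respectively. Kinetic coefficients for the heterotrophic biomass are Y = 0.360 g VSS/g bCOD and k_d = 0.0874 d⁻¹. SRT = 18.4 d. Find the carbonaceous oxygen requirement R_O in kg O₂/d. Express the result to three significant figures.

R_O ≈ 393 kg O₂/d

The observed yield is Y_obs = Y/(1 + k_d·θ_c) = 0.360 / (1 + 0.0874 × 18.4) = 0.360 / 2.608 = 0.1380 g VSS per g bCOD removed.
Mass of bCOD removed per day: Q(S₀ − S) = 1850 × 264.1 g/m³ = 488.6 kg/d.
P_X = Y_obs·Q·(S₀ − S) = 0.1380 × 488.6 = 67.44 kg VSS/d.
Carbonaceous O₂ demand = substrate oxidised − cell-mass equivalent = 488.6 − 1.42 × 67.44 = 392.8 kg O₂/d.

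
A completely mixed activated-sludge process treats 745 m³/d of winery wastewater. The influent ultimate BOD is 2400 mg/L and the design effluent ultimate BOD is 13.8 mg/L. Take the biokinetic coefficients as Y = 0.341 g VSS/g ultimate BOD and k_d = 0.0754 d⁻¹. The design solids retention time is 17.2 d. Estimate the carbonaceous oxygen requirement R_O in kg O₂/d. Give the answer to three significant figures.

R_O ≈ 1400 kg O₂/d

Observed yield with endogenous decay: Y_obs = Y / (1 + k_d·θ_c) = 0.341 / (1 + 0.0754 × 17.2) = 0.341 / 2.297 = 0.1485 g VSS/g ultimate BOD.
Q·(S₀ − S) = 745 × (2400 − 13.8) × 10⁻³ = 1778 kg/d removed.
Biomass synthesised: P_X = Y_obs × 1778 = 263.9 kg VSS/d.
R_O = Q·ΔS − 1.42 P_X = 1778 − 374.8 = 1403 kg O₂/d.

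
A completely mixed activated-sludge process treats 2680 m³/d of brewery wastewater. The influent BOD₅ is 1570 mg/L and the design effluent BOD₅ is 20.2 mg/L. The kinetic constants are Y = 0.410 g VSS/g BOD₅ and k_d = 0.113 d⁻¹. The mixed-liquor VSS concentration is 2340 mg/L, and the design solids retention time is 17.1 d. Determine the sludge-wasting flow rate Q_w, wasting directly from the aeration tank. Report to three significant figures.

From the SRT design equation V = Y Q (S₀−S) θ_c / [X (1 + k_d θ_c)] = 0.410 × 2680 × (1570 − 20.2) × 17.1 / [2340 × (1 + 0.113 × 17.1)] = 2.91×10^7 / 6862 = 4244 m³.
Wasting from the aeration tank: Q_w = V / θ_c = 4244 / 17.1 = 248.2 m³/d.

Q_w ≈ 248 m³/d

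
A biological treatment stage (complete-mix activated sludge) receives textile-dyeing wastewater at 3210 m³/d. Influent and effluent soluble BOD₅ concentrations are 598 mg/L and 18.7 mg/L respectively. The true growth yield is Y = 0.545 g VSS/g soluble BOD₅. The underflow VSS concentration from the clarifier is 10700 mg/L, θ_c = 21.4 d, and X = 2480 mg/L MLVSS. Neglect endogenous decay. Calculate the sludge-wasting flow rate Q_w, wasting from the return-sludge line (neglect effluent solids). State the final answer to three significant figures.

Biomass mass balance (decay neglected): V·X = Y·Q·(S₀ − S)·θ_c, so V = 0.545 × 3210 × (598 − 18.7) × 21.4 / 2480 = 8745 m³.
Q_w = (V·X)/(θ_c X_r) = 8745 × 2480 / (21.4 × 10700) = 94.72 m³/d.

Q_w ≈ 94.7 m³/d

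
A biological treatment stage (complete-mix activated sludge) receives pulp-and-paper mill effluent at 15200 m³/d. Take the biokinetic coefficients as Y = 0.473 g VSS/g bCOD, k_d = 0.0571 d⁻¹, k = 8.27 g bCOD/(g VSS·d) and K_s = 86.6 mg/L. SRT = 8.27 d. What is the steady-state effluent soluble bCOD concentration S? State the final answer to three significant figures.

S ≈ 4.13 mg/L

Effluent substrate depends only on kinetics and SRT: S = K_s(1 + k_d θ_c) / [θ_c(Yk − k_d) − 1] = 86.6 × (1 + 0.0571 × 8.27) / [8.27 × (0.473 × 8.27 − 0.0571) − 1] = 127.5 / 30.88 = 4.129 mg/L.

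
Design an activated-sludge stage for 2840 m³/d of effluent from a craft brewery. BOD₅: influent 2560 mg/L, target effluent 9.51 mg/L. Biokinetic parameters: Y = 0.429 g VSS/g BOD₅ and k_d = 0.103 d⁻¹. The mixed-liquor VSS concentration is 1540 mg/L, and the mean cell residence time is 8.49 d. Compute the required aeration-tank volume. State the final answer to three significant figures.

Rearranging the biomass balance for a CMAS with decay, V = Y·Q·ΔS·θ_c / [X·(1+k_d θ_c)] = 0.429 × 2840 × (2560 − 9.51) × 8.49 / [1540 × (1 + 0.103 × 8.49)] = 2.64×10^7 / 2887 = 9139 m³.

V ≈ 9140 m³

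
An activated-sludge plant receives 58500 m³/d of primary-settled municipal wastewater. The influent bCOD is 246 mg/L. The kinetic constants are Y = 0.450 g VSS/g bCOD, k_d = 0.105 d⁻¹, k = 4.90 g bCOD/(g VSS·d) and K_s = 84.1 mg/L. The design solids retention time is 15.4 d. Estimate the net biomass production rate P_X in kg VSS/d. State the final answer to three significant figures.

From the Monod/SRT balance for a CMAS, S = K_s·(1+k_d θ_c)/[θ_c·(Y k − k_d) − 1] = 84.1 × (1 + 0.105 × 15.4) / [15.4 × (0.450 × 4.90 − 0.105) − 1] = 220.1 / 31.34 = 7.023 mg/L.
The observed yield is Y_obs = Y/(1 + k_d·θ_c) = 0.450 / (1 + 0.105 × 15.4) = 0.450 / 2.617 = 0.1720 g VSS per g bCOD removed.
ΔS = 246 − 7.02 = 239.0 mg/L, so the substrate removal rate is 58500 × 239.0/1000 = 13980 kg bCOD/d.
Biomass produced: P_X = Y_obs·Q·ΔS = 0.1720 × 13980 ≈ 2404 kg VSS/d.

P_X ≈ 2400 kg VSS/d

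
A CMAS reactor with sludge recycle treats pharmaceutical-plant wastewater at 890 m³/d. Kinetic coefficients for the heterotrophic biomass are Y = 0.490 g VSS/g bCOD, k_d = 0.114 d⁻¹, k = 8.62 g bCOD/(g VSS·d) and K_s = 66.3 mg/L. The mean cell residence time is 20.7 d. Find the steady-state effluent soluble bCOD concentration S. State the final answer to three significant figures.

S ≈ 2.65 mg/L

From the Monod/SRT balance for a CMAS, S = K_s·(1+k_d θ_c)/[θ_c·(Y k − k_d) − 1] = 66.3 × (1 + 0.114 × 20.7) / [20.7 × (0.490 × 8.62 − 0.114) − 1] = 222.8 / 84.07 = 2.650 mg/L.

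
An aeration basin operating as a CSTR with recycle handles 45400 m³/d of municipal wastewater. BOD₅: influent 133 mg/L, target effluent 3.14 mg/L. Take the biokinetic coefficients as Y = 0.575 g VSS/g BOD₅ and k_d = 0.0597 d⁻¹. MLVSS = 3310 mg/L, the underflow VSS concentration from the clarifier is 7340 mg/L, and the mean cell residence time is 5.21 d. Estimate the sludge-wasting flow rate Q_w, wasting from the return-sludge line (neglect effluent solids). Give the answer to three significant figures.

Rearranging the biomass balance for a CMAS with decay, V = Y·Q·ΔS·θ_c / [X·(1+k_d θ_c)] = 0.575 × 45400 × (133 − 3.14) × 5.21 / [3310 × (1 + 0.0597 × 5.21)] = 1.77×10^7 / 4340 = 4070 m³.
Wasting from the return line (neglecting effluent solids): Q_w = V·X / (θ_c·X_r) = 4070 × 3310 / (5.21 × 7340) = 352.3 m³/d.

Q_w ≈ 352 m³/d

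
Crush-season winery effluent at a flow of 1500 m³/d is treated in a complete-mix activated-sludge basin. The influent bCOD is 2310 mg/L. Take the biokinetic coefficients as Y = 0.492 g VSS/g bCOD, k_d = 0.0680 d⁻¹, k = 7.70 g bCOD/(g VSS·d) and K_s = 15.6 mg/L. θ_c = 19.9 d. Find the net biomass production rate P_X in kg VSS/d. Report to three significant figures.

From the Monod/SRT balance for a CMAS, S = K_s·(1+k_d θ_c)/[θ_c·(Y k − k_d) − 1] = 15.6 × (1 + 0.0680 × 19.9) / [19.9 × (0.492 × 7.70 − 0.0680) − 1] = 36.71 / 73.04 = 0.5026 mg/L.
Correct the yield for decay: Y_obs = Y/(1 + k_d θ_c) = 0.492 / (1 + 0.0680 × 19.9) = 0.492 / 2.353 = 0.2091.
Mass of bCOD removed per day: Q(S₀ − S) = 1500 × 2309 g/m³ = 3464 kg/d.
Net biomass production P_X = Y_obs × Q·(S₀ − S) = 0.2091 × 3464 = 724.3 kg VSS/d.

P_X ≈ 724 kg VSS/d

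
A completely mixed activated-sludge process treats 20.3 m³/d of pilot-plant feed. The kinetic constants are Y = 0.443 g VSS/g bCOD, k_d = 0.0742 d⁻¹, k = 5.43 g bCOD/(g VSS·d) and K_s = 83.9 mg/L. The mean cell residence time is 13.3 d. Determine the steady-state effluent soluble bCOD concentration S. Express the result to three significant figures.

From the Monod/SRT balance for a CMAS, S = K_s·(1+k_d θ_c)/[θ_c·(Y k − k_d) − 1] = 83.9 × (1 + 0.0742 × 13.3) / [13.3 × (0.443 × 5.43 − 0.0742) − 1] = 166.7 / 30.01 = 5.555 mg/L.

S ≈ 5.56 mg/L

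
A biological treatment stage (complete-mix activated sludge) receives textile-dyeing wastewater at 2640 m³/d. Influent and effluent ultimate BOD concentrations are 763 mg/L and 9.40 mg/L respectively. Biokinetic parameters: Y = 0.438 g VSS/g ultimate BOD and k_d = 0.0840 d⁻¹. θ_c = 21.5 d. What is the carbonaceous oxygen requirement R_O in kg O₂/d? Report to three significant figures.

Correct the yield for decay: Y_obs = Y/(1 + k_d θ_c) = 0.438 / (1 + 0.0840 × 21.5) = 0.438 / 2.806 = 0.1561.
ΔS = 763 − 9.40 = 753.6 mg/L, so the substrate removal rate is 2640 × 753.6/1000 = 1990 kg ultimate BOD/d.
Biomass synthesised: P_X = Y_obs × 1990 = 310.5 kg VSS/d.
R_O = Q·ΔS − 1.42 P_X = 1990 − 441.0 = 1549 kg O₂/d.

R_O ≈ 1550 kg O₂/d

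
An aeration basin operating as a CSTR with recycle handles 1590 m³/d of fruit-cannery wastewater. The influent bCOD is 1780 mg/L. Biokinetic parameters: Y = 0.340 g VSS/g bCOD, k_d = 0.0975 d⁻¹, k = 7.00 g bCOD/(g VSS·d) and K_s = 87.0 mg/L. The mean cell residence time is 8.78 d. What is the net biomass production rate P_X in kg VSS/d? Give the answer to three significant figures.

P_X ≈ 516 kg VSS/d

For a completely mixed reactor with recycle the Lawrence–McCarty relation gives S = K_s·(1 + k_d·θ_c) / [θ_c·(Y·k − k_d) − 1] = 87.0 × (1 + 0.0975 × 8.78) / [8.78 × (0.340 × 7.00 − 0.0975) − 1] = 161.5 / 19.04 = 8.481 mg/L.
Y_obs = Y / (1 + k_d θ_c) = 0.340 / (1 + 0.0975 × 8.78) = 0.340 / 1.856 = 0.1832.
ΔS = 1780 − 8.48 = 1772 mg/L, so the substrate removal rate is 1590 × 1772/1000 = 2817 kg bCOD/d.
So the net sludge growth is P_X = 0.1832 × 2817 = 516.0 kg VSS/d.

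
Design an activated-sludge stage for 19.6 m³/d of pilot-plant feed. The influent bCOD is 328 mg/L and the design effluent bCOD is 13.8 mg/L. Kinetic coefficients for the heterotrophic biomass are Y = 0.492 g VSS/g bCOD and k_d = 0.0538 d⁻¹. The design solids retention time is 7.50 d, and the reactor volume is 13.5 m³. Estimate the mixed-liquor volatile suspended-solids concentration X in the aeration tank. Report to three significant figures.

From V·X·(1 + k_d·θ_c) = Y·Q·(S₀ − S)·θ_c: X = 0.492 × 19.6 × (328 − 13.8) × 7.50 / [13.5 × (1 + 0.0538 × 7.50)] = 1199 mg/L.

X ≈ 1200 mg/L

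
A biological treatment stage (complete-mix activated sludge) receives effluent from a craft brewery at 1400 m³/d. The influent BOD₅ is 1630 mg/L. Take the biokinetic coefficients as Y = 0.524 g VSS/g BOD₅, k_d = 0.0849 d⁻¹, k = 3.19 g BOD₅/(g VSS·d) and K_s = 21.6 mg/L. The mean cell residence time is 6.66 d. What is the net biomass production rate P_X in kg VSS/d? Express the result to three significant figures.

P_X ≈ 762 kg VSS/d

Effluent substrate depends only on kinetics and SRT: S = K_s(1 + k_d θ_c) / [θ_c(Yk − k_d) − 1] = 21.6 × (1 + 0.0849 × 6.66) / [6.66 × (0.524 × 3.19 − 0.0849) − 1] = 33.81 / 9.567 = 3.534 mg/L.
The observed yield is Y_obs = Y/(1 + k_d·θ_c) = 0.524 / (1 + 0.0849 × 6.66) = 0.524 / 1.565 = 0.3347 g VSS per g BOD₅ removed.
Q·(S₀ − S) = 1400 × (1630 − 3.53) × 10⁻³ = 2277 kg/d removed.
Biomass produced: P_X = Y_obs·Q·ΔS = 0.3347 × 2277 ≈ 762.2 kg VSS/d.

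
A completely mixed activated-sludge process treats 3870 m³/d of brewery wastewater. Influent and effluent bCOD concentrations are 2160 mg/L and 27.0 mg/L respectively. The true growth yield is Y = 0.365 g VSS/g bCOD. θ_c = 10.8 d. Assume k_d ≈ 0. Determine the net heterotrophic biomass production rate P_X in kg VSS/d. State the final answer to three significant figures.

P_X ≈ 3010 kg VSS/d

Since k_d ≈ 0, Y_obs = Y = 0.365 g VSS/g bCOD.
Q·(S₀ − S) = 3870 × (2160 − 27.0) × 10⁻³ = 8255 kg/d removed.
Net biomass production P_X = Y_obs × Q·(S₀ − S) = 0.3650 × 8255 = 3013 kg VSS/d.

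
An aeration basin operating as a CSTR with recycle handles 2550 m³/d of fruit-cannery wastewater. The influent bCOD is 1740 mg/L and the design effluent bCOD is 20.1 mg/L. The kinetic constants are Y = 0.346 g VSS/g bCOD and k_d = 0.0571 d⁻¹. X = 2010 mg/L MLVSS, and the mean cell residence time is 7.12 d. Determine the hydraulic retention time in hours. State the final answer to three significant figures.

τ ≈ 36.0 h

From the SRT design equation V = Y Q (S₀−S) θ_c / [X (1 + k_d θ_c)] = 0.346 × 2550 × (1740 − 20.1) × 7.12 / [2010 × (1 + 0.0571 × 7.12)] = 1.08×10^7 / 2827 = 3822 m³.
τ = V/Q = 3822/2550 = 1.499 d, or 35.97 h.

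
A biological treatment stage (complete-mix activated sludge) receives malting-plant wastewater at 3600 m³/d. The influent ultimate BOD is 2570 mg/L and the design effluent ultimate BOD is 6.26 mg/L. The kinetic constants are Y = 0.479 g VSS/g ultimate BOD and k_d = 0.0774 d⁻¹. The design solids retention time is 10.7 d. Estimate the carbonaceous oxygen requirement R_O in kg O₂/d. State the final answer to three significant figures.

Correct the yield for decay: Y_obs = Y/(1 + k_d θ_c) = 0.479 / (1 + 0.0774 × 10.7) = 0.479 / 1.828 = 0.2620.
Substrate removed = Q·(S₀ − S) = 3600 m³/d × (2570 − 6.26) g/m³ = 9.23×10^6 g/d = 9229 kg/d.
Net sludge production P_X = 0.2620 × 9229 = 2418 kg VSS/d.
R_O = Q·(S₀ − S) − 1.42·P_X = 9229 − 1.42 × 2418 = 5796 kg O₂/d.

R_O ≈ 5800 kg O₂/d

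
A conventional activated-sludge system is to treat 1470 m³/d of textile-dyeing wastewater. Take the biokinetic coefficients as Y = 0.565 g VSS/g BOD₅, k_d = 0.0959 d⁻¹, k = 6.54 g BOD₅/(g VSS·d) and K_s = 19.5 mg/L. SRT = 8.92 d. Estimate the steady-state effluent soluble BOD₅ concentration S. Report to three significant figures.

Effluent substrate depends only on kinetics and SRT: S = K_s(1 + k_d θ_c) / [θ_c(Yk − k_d) − 1] = 19.5 × (1 + 0.0959 × 8.92) / [8.92 × (0.565 × 6.54 − 0.0959) − 1] = 36.18 / 31.10 = 1.163 mg/L.

S ≈ 1.16 mg/L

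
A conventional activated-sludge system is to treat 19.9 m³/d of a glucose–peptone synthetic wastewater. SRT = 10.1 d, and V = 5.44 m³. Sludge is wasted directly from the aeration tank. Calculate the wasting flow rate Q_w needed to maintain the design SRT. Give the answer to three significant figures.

With mixed-liquor wasting, θ_c = V/Q_w, so Q_w = V/θ_c = 5.440/10.1 = 0.5386 m³/d.

Q_w ≈ 0.539 m³/d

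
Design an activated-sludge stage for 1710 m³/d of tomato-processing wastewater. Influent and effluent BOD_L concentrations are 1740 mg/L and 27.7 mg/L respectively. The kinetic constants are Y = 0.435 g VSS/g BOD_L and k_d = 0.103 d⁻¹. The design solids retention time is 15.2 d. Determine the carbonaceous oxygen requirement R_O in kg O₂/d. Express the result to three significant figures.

R_O ≈ 2220 kg O₂/d

Y_obs = Y / (1 + k_d θ_c) = 0.435 / (1 + 0.103 × 15.2) = 0.435 / 2.566 = 0.1696.
ΔS = 1740 − 27.7 = 1712 mg/L, so the substrate removal rate is 1710 × 1712/1000 = 2928 kg BOD_L/d.
Biomass synthesised: P_X = Y_obs × 2928 = 496.5 kg VSS/d.
R_O = Q·(S₀ − S) − 1.42·P_X = 2928 − 1.42 × 496.5 = 2223 kg O₂/d.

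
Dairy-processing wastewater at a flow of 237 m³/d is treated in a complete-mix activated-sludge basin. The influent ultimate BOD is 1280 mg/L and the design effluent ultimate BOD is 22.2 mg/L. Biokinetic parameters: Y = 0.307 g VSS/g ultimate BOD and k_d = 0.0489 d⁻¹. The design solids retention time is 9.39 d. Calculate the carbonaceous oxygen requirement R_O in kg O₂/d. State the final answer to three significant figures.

Correct the yield for decay: Y_obs = Y/(1 + k_d θ_c) = 0.307 / (1 + 0.0489 × 9.39) = 0.307 / 1.459 = 0.2104.
Substrate removed = Q·(S₀ − S) = 237 m³/d × (1280 − 22.2) g/m³ = 2.98×10^5 g/d = 298.1 kg/d.
Net sludge production P_X = 0.2104 × 298.1 = 62.72 kg VSS/d.
R_O = Q·ΔS − 1.42 P_X = 298.1 − 89.06 = 209.0 kg O₂/d.

R_O ≈ 209 kg O₂/d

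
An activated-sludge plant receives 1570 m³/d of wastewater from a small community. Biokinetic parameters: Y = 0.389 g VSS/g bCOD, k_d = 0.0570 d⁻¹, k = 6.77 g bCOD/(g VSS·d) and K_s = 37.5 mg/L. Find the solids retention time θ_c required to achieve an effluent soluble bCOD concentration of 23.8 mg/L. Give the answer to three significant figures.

Specific growth rate at S = 23.8 mg/L: μ = YkS/(K_s+S) = 0.389·6.77·23.8/(37.5+23.8) = 1.022 d⁻¹.
1/θ_c = 1.022 − 0.0570 = 0.9655 d⁻¹, so θ_c = 1.036 d.

θ_c ≈ 1.04 d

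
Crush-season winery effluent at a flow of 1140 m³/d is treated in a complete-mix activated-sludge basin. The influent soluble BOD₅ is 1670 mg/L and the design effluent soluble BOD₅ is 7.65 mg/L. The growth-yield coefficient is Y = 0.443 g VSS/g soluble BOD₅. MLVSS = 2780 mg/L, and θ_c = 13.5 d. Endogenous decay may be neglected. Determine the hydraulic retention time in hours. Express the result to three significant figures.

Biomass mass balance (decay neglected): V·X = Y·Q·(S₀ − S)·θ_c, so V = 0.443 × 1140 × (1670 − 7.65) × 13.5 / 2780 = 4077 m³.
τ = V/Q = 4077/1140 = 3.576 d, or 85.83 h.

τ ≈ 85.8 h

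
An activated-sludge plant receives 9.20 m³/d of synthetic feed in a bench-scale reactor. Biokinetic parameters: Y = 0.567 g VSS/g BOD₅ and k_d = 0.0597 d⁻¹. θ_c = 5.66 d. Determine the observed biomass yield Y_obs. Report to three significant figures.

Y_obs = Y / (1 + k_d θ_c) = 0.567 / (1 + 0.0597 × 5.66) = 0.567 / 1.338 = 0.4238.

Y_obs ≈ 0.424 g VSS/g BOD₅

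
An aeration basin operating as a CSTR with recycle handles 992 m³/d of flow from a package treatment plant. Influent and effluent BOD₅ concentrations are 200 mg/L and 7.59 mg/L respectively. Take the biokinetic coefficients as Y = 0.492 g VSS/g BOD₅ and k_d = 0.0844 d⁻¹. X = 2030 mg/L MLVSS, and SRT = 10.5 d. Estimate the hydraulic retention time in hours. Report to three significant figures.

From the SRT design equation V = Y Q (S₀−S) θ_c / [X (1 + k_d θ_c)] = 0.492 × 992 × (200 − 7.59) × 10.5 / [2030 × (1 + 0.0844 × 10.5)] = 9.86×10^5 / 3829 = 257.5 m³.
τ = V/Q = 257.5/992 = 0.2596 d, or 6.230 h.

τ ≈ 6.23 h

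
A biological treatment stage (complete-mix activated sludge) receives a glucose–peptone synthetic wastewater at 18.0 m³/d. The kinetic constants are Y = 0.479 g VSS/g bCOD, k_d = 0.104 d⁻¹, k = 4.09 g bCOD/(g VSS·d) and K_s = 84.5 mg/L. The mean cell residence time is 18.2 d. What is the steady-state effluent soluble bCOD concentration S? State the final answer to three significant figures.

S ≈ 7.46 mg/L

For a completely mixed reactor with recycle the Lawrence–McCarty relation gives S = K_s·(1 + k_d·θ_c) / [θ_c·(Y·k − k_d) − 1] = 84.5 × (1 + 0.104 × 18.2) / [18.2 × (0.479 × 4.09 − 0.104) − 1] = 244.4 / 32.76 = 7.461 mg/L.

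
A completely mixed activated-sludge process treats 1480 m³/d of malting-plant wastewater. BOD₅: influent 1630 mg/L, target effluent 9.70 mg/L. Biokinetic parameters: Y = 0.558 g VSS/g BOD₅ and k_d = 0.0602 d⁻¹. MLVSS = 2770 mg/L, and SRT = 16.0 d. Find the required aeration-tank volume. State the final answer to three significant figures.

V ≈ 3940 m³

From the SRT design equation V = Y Q (S₀−S) θ_c / [X (1 + k_d θ_c)] = 0.558 × 1480 × (1630 − 9.70) × 16.0 / [2770 × (1 + 0.0602 × 16.0)] = 2.14×10^7 / 5438 = 3937 m³.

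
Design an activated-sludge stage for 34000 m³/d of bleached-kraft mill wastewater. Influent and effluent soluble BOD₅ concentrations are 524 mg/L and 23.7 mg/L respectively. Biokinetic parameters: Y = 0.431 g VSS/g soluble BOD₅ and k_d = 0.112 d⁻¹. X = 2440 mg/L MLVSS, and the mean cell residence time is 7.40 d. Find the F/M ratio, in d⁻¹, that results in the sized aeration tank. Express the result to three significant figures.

F/M ≈ 0.601 d⁻¹

Rearranging the biomass balance for a CMAS with decay, V = Y·Q·ΔS·θ_c / [X·(1+k_d θ_c)] = 0.431 × 34000 × (524 − 23.7) × 7.40 / [2440 × (1 + 0.112 × 7.40)] = 5.43×10^7 / 4462 = 12158 m³.
F/M = applied load / biomass = Q·S₀/(V·X) = 34000 × 524 / (12158 × 2440) = 0.6006 d⁻¹.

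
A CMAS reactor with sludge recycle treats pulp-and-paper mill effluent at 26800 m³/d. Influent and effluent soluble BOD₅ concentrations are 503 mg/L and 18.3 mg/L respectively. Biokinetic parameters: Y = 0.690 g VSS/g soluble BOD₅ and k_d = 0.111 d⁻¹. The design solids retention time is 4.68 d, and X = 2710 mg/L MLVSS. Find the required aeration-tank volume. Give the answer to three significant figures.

V ≈ 10200 m³

Rearranging the biomass balance for a CMAS with decay, V = Y·Q·ΔS·θ_c / [X·(1+k_d θ_c)] = 0.690 × 26800 × (503 − 18.3) × 4.68 / [2710 × (1 + 0.111 × 4.68)] = 4.19×10^7 / 4118 = 10187 m³.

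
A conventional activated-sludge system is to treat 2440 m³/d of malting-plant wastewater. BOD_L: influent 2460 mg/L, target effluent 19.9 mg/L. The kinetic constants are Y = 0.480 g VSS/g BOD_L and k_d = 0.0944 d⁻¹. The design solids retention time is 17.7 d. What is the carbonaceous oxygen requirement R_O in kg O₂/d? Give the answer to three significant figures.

R_O ≈ 4430 kg O₂/d

Correct the yield for decay: Y_obs = Y/(1 + k_d θ_c) = 0.480 / (1 + 0.0944 × 17.7) = 0.480 / 2.671 = 0.1797.
ΔS = 2460 − 19.9 = 2440 mg/L, so the substrate removal rate is 2440 × 2440/1000 = 5954 kg BOD_L/d.
Biomass synthesised: P_X = Y_obs × 5954 = 1070 kg VSS/d.
R_O = Q·(S₀ − S) − 1.42·P_X = 5954 − 1.42 × 1070 = 4434 kg O₂/d.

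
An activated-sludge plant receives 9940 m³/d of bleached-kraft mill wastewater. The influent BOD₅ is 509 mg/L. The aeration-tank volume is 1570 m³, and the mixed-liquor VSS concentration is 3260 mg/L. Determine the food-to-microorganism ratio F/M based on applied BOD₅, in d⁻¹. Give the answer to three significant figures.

F/M ≈ 0.989 d⁻¹

F/M = applied load / biomass = Q·S₀/(V·X) = 9940 × 509 / (1570 × 3260) = 0.9885 d⁻¹.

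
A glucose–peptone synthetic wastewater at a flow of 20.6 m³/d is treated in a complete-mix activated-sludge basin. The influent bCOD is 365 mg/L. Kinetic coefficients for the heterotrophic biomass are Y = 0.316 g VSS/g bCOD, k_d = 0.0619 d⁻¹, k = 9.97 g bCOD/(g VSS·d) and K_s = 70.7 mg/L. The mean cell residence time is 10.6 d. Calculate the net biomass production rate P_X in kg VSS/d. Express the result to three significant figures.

Effluent substrate depends only on kinetics and SRT: S = K_s(1 + k_d θ_c) / [θ_c(Yk − k_d) − 1] = 70.7 × (1 + 0.0619 × 10.6) / [10.6 × (0.316 × 9.97 − 0.0619) − 1] = 117.1 / 31.74 = 3.689 mg/L.
Correct the yield for decay: Y_obs = Y/(1 + k_d θ_c) = 0.316 / (1 + 0.0619 × 10.6) = 0.316 / 1.656 = 0.1908.
Mass of bCOD removed per day: Q(S₀ − S) = 20.6 × 361.3 g/m³ = 7.443 kg/d.
So the net sludge growth is P_X = 0.1908 × 7.443 = 1.420 kg VSS/d.

P_X ≈ 1.42 kg VSS/d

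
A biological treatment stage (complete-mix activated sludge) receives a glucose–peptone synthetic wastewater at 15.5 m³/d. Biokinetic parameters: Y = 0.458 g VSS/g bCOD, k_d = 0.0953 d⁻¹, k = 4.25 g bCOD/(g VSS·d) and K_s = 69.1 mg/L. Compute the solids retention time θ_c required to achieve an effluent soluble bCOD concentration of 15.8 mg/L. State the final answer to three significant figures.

At the target effluent, Y k S/(K_s+S) = 0.458×4.25×15.8/84.90 = 0.3622 d⁻¹.
Then 1/θ_c = μ − k_d = 0.3622 − 0.0953 = 0.2669 d⁻¹, giving θ_c = 3.746 d.

θ_c ≈ 3.75 d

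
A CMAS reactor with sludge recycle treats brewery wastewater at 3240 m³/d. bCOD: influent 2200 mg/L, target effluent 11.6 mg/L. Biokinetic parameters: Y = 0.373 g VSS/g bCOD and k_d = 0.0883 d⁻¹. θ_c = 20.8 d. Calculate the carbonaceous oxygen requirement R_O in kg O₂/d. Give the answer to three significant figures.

R_O ≈ 5770 kg O₂/d

The observed yield is Y_obs = Y/(1 + k_d·θ_c) = 0.373 / (1 + 0.0883 × 20.8) = 0.373 / 2.837 = 0.1315 g VSS per g bCOD removed.
Mass of bCOD removed per day: Q(S₀ − S) = 3240 × 2188 g/m³ = 7090 kg/d.
Net sludge production P_X = 0.1315 × 7090 = 932.3 kg VSS/d.
Carbonaceous O₂ demand = substrate oxidised − cell-mass equivalent = 7090 − 1.42 × 932.3 = 5766 kg O₂/d.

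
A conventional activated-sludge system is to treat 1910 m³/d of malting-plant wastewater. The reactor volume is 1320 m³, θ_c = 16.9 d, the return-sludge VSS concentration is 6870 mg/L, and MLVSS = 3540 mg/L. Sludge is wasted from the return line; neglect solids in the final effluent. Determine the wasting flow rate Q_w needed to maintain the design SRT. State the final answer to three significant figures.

Q_w ≈ 40.2 m³/d

Wasting from the return line (neglecting effluent solids): Q_w = V·X / (θ_c·X_r) = 1320 × 3540 / (16.9 × 6870) = 40.25 m³/d.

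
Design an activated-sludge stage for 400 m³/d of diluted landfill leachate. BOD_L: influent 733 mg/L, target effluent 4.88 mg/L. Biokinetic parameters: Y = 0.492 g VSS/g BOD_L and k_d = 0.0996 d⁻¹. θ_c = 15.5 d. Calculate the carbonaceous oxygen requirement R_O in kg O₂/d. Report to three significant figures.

Correct the yield for decay: Y_obs = Y/(1 + k_d θ_c) = 0.492 / (1 + 0.0996 × 15.5) = 0.492 / 2.544 = 0.1934.
Q·(S₀ − S) = 400 × (733 − 4.88) × 10⁻³ = 291.2 kg/d removed.
P_X = Y_obs·Q·(S₀ − S) = 0.1934 × 291.2 = 56.33 kg VSS/d.
Carbonaceous O₂ demand = substrate oxidised − cell-mass equivalent = 291.2 − 1.42 × 56.33 = 211.3 kg O₂/d.

R_O ≈ 211 kg O₂/d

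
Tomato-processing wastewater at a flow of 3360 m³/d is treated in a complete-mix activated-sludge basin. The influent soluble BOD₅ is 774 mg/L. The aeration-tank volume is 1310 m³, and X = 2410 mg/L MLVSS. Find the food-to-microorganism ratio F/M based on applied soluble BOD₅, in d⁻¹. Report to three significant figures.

F/M ≈ 0.824 d⁻¹

F/M = Q·S₀ / (V·X) = 3360 × 774 / (1310 × 2410) = 0.8237 g soluble BOD₅·(g VSS·d)⁻¹.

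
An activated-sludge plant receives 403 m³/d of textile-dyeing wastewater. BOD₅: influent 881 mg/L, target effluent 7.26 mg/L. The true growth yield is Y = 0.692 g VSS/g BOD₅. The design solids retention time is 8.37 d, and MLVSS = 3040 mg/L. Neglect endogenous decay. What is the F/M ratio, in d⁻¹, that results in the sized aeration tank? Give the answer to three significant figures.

F/M ≈ 0.174 d⁻¹

Biomass mass balance (decay neglected): V·X = Y·Q·(S₀ − S)·θ_c, so V = 0.692 × 403 × (881 − 7.26) × 8.37 / 3040 = 670.9 m³.
F/M = applied load / biomass = Q·S₀/(V·X) = 403 × 881 / (670.9 × 3040) = 0.1741 d⁻¹.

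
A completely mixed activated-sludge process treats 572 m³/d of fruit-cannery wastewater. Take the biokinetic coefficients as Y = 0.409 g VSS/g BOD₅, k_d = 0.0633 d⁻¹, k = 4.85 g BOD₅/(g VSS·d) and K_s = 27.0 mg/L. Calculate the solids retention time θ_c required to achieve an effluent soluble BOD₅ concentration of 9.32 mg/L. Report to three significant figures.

θ_c ≈ 2.24 d

From 1/θ_c = Y·k·S/(K_s + S) − k_d: Y·k·S/(K_s+S) = 0.409 × 4.85 × 9.32 / (27.0 + 9.32) = 0.5090 d⁻¹.
Then 1/θ_c = μ − k_d = 0.5090 − 0.0633 = 0.4457 d⁻¹, giving θ_c = 2.244 d.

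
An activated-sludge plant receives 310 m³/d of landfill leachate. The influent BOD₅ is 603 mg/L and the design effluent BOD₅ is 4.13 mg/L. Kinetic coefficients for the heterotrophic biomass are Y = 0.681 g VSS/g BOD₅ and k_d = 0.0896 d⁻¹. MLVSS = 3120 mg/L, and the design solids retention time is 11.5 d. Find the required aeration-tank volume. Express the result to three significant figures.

From the SRT design equation V = Y Q (S₀−S) θ_c / [X (1 + k_d θ_c)] = 0.681 × 310 × (603 − 4.13) × 11.5 / [3120 × (1 + 0.0896 × 11.5)] = 1.45×10^6 / 6335 = 229.5 m³.

V ≈ 230 m³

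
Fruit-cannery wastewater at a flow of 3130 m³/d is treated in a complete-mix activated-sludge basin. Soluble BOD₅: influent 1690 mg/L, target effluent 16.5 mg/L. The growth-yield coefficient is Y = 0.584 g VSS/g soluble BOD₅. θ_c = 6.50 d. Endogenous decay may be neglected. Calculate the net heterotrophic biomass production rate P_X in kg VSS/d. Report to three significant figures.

With endogenous decay neglected, the observed yield equals the true yield: Y_obs = Y = 0.584 g VSS/g soluble BOD₅.
Substrate removed = Q·(S₀ − S) = 3130 m³/d × (1690 − 16.5) g/m³ = 5.24×10^6 g/d = 5238 kg/d.
P_X = Y_obs · Q(S₀ − S) = 0.5840 × 5238 = 3059 kg VSS/d.

P_X ≈ 3060 kg VSS/d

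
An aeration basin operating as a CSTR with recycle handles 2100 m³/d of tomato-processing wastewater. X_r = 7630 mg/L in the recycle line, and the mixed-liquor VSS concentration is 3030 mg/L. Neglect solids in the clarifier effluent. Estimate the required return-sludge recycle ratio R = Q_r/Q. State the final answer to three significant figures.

R = Q_r/Q = X/(X_r − X) = 3030 / (7630 − 3030) = 0.6587.

R ≈ 0.659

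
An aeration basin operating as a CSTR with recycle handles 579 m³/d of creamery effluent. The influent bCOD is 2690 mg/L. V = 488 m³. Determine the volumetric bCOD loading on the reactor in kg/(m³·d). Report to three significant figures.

L_v ≈ 3.19 kg bCOD/(m³·d)

Volumetric loading L_v = Q·S₀ / V = 579 × 2690 g/m³ / 488.0 m³ = 3192 g/(m³·d) = 3.192 kg bCOD/(m³·d).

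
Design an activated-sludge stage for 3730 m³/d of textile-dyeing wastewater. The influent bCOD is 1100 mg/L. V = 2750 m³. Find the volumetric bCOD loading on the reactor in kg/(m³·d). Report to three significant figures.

L_v ≈ 1.49 kg bCOD/(m³·d)

Applied bCOD load per unit volume = Q·S₀/V = (3730 × 1100/1000)/2750 = 1.492 kg bCOD·m⁻³·d⁻¹.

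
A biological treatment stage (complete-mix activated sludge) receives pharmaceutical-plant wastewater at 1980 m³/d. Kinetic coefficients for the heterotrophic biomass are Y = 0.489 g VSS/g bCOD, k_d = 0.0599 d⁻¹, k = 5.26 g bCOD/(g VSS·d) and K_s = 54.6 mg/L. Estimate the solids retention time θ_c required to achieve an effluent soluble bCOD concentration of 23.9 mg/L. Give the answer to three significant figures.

At the target effluent, Y k S/(K_s+S) = 0.489×5.26×23.9/78.50 = 0.7831 d⁻¹.
θ_c = 1/(μ − k_d) = 1/(0.7831 − 0.0599) = 1/0.7232 = 1.383 d.

θ_c ≈ 1.38 d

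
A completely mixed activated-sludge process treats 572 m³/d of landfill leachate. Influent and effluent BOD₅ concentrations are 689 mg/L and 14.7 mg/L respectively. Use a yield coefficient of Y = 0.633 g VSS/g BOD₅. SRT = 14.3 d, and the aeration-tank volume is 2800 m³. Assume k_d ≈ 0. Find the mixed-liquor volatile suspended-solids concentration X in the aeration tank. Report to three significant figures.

X ≈ 1250 mg/L

From V·X = Y·Q·(S₀ − S)·θ_c (decay neglected): X = 0.633 × 572 × (689 − 14.7) × 14.3 / 2800 = 1247 mg/L.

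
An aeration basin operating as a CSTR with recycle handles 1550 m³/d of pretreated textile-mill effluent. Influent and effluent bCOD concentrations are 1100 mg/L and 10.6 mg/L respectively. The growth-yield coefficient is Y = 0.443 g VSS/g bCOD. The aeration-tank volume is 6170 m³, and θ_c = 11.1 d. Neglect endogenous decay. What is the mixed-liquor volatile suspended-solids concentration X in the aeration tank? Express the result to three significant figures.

X ≈ 1350 mg/L

Without decay, X = Y Q (S₀−S) θ_c / V = 0.443 × 1550 × (1100 − 10.6) × 11.1 / 6170 = 1346 mg/L.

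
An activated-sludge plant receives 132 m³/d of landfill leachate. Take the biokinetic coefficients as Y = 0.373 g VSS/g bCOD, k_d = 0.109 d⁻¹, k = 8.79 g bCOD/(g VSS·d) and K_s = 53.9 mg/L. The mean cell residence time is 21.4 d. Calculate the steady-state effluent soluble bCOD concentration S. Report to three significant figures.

For a completely mixed reactor with recycle the Lawrence–McCarty relation gives S = K_s·(1 + k_d·θ_c) / [θ_c·(Y·k − k_d) − 1] = 53.9 × (1 + 0.109 × 21.4) / [21.4 × (0.373 × 8.79 − 0.109) − 1] = 179.6 / 66.83 = 2.688 mg/L.

S ≈ 2.69 mg/L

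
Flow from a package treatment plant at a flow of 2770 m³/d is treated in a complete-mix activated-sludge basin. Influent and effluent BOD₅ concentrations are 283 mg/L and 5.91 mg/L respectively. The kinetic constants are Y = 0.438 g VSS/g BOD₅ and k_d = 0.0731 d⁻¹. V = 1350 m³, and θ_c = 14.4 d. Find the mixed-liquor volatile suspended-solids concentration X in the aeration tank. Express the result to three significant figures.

From V·X·(1 + k_d·θ_c) = Y·Q·(S₀ − S)·θ_c: X = 0.438 × 2770 × (283 − 5.91) × 14.4 / [1350 × (1 + 0.0731 × 14.4)] = 1747 mg/L.

X ≈ 1750 mg/L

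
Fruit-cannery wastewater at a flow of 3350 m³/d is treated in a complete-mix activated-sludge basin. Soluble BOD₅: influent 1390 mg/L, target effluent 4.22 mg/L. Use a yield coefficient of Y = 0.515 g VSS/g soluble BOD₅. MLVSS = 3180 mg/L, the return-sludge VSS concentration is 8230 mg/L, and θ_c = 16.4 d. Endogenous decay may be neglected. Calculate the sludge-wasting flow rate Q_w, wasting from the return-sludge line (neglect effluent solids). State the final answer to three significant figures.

With k_d = 0 the design equation reduces to V = Y Q (S₀−S) θ_c / X = 0.515 × 3350 × (1390 − 4.22) × 16.4 / 3180 = 12330 m³.
θ_c = V·X/(Q_w·X_r) when wasting from the recycle, so Q_w = V·X/(θ_c·X_r) = 12330 × 3180 / (16.4 × 8230) = 290.5 m³/d.

Q_w ≈ 291 m³/d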